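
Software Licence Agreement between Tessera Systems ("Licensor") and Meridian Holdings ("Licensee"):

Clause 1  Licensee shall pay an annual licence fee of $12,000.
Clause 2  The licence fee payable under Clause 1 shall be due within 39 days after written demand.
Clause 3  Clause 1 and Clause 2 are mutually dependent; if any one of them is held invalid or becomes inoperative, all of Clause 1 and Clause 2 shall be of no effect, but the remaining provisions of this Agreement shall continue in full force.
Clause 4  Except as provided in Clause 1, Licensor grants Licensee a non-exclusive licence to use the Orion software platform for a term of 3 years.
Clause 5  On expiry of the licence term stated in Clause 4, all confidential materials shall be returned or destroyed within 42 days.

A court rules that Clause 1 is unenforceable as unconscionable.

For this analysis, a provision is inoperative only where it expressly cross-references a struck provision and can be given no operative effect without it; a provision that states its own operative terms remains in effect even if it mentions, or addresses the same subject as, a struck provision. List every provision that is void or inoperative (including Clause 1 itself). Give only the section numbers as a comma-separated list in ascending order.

Clause 1 is struck. Clause 2 operates only by reference to Clause 1, so it falls with Clause 1. Clause 4 mentions Clause 1 but its own obligation stands independently of Clause 1, so Clause 4 is not affected. Clause 3 declares Clause 1 and Clause 2 mutually dependent; since one of them has fallen, all of them are of no effect. The remainder continues in force under Clause 3. That leaves Clause 3, Clause 4, and Clause 5 in effect.

1, 2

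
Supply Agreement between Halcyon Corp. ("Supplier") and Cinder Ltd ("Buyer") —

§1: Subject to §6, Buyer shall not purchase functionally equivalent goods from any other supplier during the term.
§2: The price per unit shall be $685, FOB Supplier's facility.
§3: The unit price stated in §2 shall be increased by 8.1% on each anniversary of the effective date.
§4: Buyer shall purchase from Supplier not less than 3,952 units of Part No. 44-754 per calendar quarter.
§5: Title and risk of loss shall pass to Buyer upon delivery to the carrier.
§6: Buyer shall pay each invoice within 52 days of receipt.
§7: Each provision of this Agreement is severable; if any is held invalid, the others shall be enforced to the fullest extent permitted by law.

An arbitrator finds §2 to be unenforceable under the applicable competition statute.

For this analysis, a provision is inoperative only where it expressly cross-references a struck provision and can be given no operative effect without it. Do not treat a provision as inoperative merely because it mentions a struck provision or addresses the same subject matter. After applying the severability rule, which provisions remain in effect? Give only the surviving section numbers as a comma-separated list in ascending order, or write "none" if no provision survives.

1, 4, 5, 6, 7

§2 is struck. §3 does nothing except set the escalation of the unit price by reference to §2; with §2 gone it has no independent effect and is inoperative. §7 is a severability clause and preserves every provision that can still be given independent effect. The provisions still in force are §1, §4, §5, §6, and §7.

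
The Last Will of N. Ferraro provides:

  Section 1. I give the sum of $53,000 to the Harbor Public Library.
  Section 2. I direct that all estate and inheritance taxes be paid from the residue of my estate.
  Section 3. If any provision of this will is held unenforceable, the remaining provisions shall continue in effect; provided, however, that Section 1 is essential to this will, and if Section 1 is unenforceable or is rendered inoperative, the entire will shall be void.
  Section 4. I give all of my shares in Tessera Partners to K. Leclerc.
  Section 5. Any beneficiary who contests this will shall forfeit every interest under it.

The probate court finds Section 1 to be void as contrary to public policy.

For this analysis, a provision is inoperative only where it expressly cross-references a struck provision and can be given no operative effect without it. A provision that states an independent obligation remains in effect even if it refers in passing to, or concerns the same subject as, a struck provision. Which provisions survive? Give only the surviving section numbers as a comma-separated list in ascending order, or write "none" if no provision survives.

Section 1 is struck. No other provision's operative terms depend on Section 1. Section 3 makes Section 1 an essential term, and Section 1 is the provision held invalid; under Section 3, the entire will is therefore void. No provision of the will survives.

none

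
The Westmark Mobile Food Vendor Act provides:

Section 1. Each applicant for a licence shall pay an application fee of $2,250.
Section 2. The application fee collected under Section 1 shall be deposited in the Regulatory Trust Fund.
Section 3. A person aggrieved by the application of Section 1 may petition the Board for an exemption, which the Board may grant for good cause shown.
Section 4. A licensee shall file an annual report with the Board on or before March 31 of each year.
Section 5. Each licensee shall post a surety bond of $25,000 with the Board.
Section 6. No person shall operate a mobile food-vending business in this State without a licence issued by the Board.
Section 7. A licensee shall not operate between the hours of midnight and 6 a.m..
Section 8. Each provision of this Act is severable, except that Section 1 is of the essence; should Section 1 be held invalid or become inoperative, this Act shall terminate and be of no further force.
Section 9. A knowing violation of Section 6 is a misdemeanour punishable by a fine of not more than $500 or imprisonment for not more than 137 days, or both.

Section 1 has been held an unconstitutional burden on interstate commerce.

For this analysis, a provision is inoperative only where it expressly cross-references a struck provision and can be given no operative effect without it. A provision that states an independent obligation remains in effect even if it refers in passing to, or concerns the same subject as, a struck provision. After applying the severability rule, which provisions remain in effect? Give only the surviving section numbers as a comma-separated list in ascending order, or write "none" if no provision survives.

none

Section 1 is struck. Section 2 operates only by reference to Section 1, so it falls with Section 1. The only function of Section 3 is the exemption procedure for Section 1, so it cannot stand once Section 1 is removed. Section 8 makes Section 1 an essential term, and Section 1 is the provision held invalid; under Section 8, the entire Act is therefore void. No provision of the Act survives.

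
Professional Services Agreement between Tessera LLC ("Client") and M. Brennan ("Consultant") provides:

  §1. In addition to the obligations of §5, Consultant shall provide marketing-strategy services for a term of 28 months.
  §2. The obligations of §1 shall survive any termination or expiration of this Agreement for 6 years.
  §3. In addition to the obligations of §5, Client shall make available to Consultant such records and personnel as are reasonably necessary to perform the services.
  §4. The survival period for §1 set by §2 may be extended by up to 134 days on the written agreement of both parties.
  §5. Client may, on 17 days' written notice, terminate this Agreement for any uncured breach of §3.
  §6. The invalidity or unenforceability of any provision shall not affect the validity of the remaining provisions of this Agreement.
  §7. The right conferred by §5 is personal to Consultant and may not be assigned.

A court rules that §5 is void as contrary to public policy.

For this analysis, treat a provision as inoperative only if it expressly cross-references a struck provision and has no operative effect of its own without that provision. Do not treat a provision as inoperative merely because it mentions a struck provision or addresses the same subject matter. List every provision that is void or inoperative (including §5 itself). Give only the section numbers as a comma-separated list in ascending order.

5, 7

§5 is struck. §7 has no operative effect of its own apart from §5 and is therefore inoperative. §3 mentions §5 but its own obligation stands independently of §5, so §3 is not affected. Although §1 refers to §5, its operative terms do not depend on §5, so it remains in effect. §6 is a severability clause and preserves every provision that can still be given independent effect. That leaves §1, §2, §3, §4, and §6 in effect.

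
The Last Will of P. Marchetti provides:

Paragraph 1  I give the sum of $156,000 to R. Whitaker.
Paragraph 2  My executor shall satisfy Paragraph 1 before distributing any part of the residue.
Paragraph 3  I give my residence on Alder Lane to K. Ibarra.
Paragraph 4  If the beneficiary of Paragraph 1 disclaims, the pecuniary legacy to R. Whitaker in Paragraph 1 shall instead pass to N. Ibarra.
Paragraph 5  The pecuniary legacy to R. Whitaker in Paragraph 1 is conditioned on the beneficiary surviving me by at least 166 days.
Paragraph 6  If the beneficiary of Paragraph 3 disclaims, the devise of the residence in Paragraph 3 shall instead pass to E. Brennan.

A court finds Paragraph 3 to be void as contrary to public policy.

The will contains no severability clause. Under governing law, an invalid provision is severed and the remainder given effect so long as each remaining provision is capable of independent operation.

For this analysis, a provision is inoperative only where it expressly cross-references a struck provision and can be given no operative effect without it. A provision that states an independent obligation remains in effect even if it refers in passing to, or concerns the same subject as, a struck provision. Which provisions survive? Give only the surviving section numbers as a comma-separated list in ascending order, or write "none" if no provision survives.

Paragraph 3 is struck. Paragraph 6 has no operative effect of its own apart from Paragraph 3 and is therefore inoperative. Under the stated default rule, only provisions that cannot operate independently fall away; the rest are enforced. Paragraph 1, Paragraph 2, Paragraph 4, and Paragraph 5 remain in effect.

1, 2, 4, 5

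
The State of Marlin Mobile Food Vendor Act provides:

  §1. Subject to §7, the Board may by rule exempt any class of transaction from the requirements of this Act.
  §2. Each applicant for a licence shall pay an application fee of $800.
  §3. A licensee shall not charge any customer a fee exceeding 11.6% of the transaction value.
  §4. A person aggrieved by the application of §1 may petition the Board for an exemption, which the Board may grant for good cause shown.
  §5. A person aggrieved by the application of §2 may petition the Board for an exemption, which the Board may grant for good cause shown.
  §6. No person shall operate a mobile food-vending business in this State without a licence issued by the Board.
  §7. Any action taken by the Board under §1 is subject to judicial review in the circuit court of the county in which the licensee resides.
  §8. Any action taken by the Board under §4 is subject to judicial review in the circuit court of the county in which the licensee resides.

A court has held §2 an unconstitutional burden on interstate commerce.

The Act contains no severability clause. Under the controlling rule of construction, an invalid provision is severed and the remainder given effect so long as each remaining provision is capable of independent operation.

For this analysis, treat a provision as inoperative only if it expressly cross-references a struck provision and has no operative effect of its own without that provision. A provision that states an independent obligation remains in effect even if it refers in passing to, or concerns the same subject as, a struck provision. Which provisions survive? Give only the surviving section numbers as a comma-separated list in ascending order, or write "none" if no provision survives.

1, 3, 4, 6, 7, 8

§2 is struck. §5 merely fixes the exemption procedure for §2; with §2 gone it has nothing to operate on and falls away. Under the stated default rule, only provisions that cannot operate independently fall away; the rest are enforced. That leaves §1, §3, §4, §6, §7, and §8 in effect.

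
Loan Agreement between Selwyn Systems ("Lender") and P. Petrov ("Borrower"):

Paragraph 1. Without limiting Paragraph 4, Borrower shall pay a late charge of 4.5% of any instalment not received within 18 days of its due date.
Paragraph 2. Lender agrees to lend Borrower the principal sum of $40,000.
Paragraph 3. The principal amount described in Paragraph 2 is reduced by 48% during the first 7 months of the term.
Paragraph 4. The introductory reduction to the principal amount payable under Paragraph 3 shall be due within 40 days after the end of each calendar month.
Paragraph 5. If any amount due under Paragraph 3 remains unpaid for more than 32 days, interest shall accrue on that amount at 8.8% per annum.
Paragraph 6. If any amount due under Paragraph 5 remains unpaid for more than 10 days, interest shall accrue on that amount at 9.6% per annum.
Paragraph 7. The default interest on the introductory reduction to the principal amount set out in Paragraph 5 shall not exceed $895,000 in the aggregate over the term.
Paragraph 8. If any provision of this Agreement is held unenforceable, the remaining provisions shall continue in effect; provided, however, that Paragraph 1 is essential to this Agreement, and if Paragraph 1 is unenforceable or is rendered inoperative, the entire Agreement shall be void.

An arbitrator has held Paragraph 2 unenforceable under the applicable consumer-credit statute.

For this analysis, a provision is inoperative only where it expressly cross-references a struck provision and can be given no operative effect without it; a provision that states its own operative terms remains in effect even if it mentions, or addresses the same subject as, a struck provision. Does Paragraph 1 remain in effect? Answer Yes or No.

Paragraph 2 is struck. Paragraph 3 operates only by reference to Paragraph 2, so it falls with Paragraph 2. Paragraph 4 has no operative effect of its own apart from Paragraph 3 and is therefore inoperative. Paragraph 5 has no operative effect of its own apart from Paragraph 3 and is therefore inoperative. The whole of Paragraph 6 is the default interest on the default interest on the introductory reduction to the principal amount, defined by reference to Paragraph 5, so Paragraph 6 cannot stand once Paragraph 5 is removed. Paragraph 7 has no operative effect of its own apart from Paragraph 5 and is therefore inoperative. Paragraph 1 mentions Paragraph 4 but its own obligation stands independently of Paragraph 4, so Paragraph 1 is not affected. Paragraph 8 makes Paragraph 1 an essential term, but Paragraph 1 is unaffected, so the severability proviso in Paragraph 8 preserves the remaining provisions. That leaves Paragraph 1 and Paragraph 8 in effect. Paragraph 1 is among the surviving provisions, so the answer is yes.

Yes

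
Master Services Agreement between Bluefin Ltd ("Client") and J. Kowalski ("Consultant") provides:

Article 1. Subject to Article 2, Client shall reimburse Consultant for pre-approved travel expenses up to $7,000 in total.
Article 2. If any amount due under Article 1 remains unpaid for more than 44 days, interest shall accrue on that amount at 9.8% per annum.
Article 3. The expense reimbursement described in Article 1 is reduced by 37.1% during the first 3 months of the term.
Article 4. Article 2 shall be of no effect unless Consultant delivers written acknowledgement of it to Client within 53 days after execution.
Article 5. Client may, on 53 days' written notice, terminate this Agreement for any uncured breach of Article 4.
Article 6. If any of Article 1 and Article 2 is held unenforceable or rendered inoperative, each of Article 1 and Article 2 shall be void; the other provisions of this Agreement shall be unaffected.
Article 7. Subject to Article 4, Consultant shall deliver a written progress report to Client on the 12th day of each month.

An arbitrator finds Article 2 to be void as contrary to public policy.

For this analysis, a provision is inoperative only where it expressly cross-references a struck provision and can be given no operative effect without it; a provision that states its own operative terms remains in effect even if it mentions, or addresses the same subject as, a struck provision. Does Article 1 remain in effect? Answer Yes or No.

Article 2 is struck. The only function of Article 4 is the acknowledgement condition for Article 2, so it cannot stand once Article 2 is removed. Article 5 has no operative effect of its own apart from Article 4 and is therefore inoperative. Although Article 7 refers to Article 4, its operative terms do not depend on Article 4, so it remains in effect. Article 6 declares Article 1 and Article 2 mutually dependent; since one of them has fallen, all of them are of no effect. That brings down Article 1 as well. Article 3 in turn depends solely on a provision now struck and likewise falls. The remainder continues in force under Article 6. The provisions still in force are Article 6 and Article 7. Article 1 is among the inoperative provisions, so the answer is no.

No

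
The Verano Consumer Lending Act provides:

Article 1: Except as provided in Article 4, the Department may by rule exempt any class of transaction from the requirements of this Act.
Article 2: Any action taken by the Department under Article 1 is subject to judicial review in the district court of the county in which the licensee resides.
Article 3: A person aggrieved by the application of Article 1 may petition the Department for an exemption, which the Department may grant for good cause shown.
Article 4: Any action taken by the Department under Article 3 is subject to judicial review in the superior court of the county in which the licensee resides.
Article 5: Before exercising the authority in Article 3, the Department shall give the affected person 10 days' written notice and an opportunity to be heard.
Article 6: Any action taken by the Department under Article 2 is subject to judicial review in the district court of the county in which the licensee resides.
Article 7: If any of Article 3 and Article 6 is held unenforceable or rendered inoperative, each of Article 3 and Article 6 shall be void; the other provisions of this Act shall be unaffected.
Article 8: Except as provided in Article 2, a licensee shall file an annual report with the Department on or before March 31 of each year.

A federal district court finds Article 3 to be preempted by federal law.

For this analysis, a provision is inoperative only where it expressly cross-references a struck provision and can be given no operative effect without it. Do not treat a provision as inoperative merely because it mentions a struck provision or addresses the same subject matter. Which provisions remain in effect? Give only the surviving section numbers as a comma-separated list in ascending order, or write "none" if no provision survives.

1, 2, 7, 8

Article 3 is struck. Article 4 merely fixes the judicial-review right for Article 3; with Article 3 gone it has nothing to operate on and falls away. Article 5 operates only by reference to Article 3, so it falls with Article 3. Although Article 1 refers to Article 4, its operative terms do not depend on Article 4, so it remains in effect. Article 7 declares Article 3 and Article 6 mutually dependent; since one of them has fallen, all of them are of no effect. That brings down Article 6 as well. The remainder continues in force under Article 7. The provisions still in force are Article 1, Article 2, Article 7, and Article 8.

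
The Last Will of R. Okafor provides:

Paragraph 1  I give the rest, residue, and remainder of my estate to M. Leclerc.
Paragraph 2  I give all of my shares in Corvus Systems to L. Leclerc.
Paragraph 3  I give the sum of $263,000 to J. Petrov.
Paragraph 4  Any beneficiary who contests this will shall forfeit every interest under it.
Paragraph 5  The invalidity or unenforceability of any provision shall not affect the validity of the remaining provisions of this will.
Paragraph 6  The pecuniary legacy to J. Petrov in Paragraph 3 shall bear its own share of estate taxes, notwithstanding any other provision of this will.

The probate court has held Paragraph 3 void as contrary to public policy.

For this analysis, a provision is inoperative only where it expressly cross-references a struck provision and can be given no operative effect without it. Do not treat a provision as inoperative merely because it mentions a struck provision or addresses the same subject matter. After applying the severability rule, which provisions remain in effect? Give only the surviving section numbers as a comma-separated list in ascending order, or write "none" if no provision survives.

Paragraph 3 is struck. Paragraph 6 has no operative effect of its own apart from Paragraph 3 and is therefore inoperative. Under the severability clause in Paragraph 5, the remaining provisions continue in force. Paragraph 1, Paragraph 2, Paragraph 4, and Paragraph 5 remain in effect.

1, 2, 4, 5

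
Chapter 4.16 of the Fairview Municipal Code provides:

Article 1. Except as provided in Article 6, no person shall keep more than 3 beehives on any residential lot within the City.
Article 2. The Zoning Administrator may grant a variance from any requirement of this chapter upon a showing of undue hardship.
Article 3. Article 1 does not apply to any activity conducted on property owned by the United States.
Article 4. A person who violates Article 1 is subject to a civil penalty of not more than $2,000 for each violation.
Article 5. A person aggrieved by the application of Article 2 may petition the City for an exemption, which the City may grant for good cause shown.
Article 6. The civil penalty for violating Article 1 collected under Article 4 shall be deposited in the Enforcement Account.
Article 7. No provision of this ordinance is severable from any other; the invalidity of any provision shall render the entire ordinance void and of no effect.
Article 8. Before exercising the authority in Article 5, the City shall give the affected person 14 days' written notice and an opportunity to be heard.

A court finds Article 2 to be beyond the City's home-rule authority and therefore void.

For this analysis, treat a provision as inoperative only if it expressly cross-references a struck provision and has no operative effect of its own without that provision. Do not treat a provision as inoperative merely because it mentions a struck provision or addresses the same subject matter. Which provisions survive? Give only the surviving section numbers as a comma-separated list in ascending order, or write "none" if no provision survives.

none

Article 2 is struck. Article 5 merely fixes the exemption procedure for Article 2; with Article 2 gone it has nothing to operate on and falls away. The only function of Article 8 is the notice-and-hearing requirement for Article 5, so it cannot stand once Article 5 is removed. Article 7 provides that the ordinance is not severable, so the invalidity of any one provision voids the entire ordinance. No provision of the ordinance survives.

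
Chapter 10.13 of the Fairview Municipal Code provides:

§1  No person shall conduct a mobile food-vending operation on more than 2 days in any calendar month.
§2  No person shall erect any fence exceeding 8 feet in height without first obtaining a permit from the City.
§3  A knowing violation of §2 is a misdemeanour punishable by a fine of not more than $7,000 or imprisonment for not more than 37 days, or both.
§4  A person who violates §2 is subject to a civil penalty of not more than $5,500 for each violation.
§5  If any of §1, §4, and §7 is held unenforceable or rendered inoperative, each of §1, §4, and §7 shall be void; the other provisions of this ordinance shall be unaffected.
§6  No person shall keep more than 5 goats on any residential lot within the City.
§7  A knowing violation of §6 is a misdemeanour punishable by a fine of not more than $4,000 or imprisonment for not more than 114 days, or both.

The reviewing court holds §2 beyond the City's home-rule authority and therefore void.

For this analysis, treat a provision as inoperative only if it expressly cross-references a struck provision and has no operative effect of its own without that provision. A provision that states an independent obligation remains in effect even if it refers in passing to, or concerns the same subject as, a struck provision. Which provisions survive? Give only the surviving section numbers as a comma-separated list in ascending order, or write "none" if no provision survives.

5, 6

§2 is struck. §3 operates only by reference to §2, so it falls with §2. §4 operates only by reference to §2, so it falls with §2. §5 declares §1, §4, and §7 mutually dependent; since one of them has fallen, all of them are of no effect. That brings down §1 and §7 as well. The remainder continues in force under §5. §5 and §6 remain in effect.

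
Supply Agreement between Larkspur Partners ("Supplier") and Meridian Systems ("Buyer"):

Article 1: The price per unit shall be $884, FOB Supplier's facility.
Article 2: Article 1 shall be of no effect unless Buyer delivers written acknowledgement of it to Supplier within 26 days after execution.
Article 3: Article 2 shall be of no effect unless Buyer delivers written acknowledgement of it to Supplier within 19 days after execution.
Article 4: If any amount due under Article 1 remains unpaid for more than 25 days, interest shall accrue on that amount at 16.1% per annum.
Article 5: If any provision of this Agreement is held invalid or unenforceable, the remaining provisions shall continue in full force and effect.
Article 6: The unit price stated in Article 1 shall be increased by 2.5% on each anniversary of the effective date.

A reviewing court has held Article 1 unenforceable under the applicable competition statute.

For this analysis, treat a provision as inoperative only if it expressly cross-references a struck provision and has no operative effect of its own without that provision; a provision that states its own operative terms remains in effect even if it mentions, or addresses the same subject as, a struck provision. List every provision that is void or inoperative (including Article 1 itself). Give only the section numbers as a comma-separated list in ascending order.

1, 2, 3, 4, 6

Article 1 is struck. Article 2 has no operative effect of its own apart from Article 1 and is therefore inoperative. Article 4 operates only by reference to Article 1, so it falls with Article 1. Article 6 does nothing except set the escalation of the unit price by reference to Article 1; with Article 1 gone it has no independent effect and is inoperative. Article 3 operates only by reference to Article 2, so it falls with Article 2. Article 5 is a severability clause and preserves every provision that can still be given independent effect. Only Article 5 remains in effect.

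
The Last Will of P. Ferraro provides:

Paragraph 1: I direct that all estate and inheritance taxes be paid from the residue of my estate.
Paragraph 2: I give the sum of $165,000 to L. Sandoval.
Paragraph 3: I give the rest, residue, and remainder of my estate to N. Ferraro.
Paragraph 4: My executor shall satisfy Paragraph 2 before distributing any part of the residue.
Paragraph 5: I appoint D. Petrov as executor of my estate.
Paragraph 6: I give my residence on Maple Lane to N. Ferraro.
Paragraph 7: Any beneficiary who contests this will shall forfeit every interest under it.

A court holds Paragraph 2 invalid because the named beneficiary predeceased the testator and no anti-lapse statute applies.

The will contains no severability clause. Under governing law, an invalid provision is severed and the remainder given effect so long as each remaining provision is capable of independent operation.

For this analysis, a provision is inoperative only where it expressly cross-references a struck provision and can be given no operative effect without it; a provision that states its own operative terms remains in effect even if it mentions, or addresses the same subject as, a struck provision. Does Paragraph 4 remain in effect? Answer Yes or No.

No

Paragraph 2 is struck. Paragraph 4 merely fixes the priority direction for Paragraph 2; with Paragraph 2 gone it has nothing to operate on and falls away. Under the stated default rule, only provisions that cannot operate independently fall away; the rest are enforced. That leaves Paragraph 1, Paragraph 3, Paragraph 5, Paragraph 6, and Paragraph 7 in effect. Paragraph 4 is among the inoperative provisions, so the answer is no.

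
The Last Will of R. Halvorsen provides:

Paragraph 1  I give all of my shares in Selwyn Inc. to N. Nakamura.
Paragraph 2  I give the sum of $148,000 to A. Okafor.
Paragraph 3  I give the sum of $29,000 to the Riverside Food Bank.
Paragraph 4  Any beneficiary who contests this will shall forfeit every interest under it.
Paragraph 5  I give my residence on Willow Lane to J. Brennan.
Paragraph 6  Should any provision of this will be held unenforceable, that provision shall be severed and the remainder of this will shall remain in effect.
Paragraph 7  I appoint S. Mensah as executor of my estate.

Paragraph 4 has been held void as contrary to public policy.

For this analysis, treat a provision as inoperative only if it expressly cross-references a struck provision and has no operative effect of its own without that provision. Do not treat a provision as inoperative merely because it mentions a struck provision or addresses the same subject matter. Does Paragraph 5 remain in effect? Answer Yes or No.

Paragraph 4 is struck. No other provision's operative terms depend on Paragraph 4. Paragraph 6 is a severability clause and preserves every provision that can still be given independent effect. The provisions still in force are Paragraph 1, Paragraph 2, Paragraph 3, Paragraph 5, Paragraph 6, and Paragraph 7. Paragraph 5 is among the surviving provisions, so the answer is yes.

Yes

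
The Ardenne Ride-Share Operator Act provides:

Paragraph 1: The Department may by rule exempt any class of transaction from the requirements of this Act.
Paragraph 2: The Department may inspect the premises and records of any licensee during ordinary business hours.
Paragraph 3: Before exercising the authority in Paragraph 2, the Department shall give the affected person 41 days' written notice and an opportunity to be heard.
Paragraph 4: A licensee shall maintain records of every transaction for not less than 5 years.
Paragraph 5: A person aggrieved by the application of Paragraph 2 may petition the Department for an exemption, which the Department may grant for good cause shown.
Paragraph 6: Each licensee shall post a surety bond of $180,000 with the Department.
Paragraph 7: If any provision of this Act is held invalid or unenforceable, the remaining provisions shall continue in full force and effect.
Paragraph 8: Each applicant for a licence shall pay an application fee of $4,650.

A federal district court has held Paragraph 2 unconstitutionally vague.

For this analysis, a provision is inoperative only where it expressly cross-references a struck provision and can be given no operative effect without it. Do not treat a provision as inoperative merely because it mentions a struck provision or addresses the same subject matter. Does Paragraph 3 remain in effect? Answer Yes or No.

No

Paragraph 2 is struck. Paragraph 3 merely fixes the notice-and-hearing requirement for Paragraph 2; with Paragraph 2 gone it has nothing to operate on and falls away. Paragraph 5 merely fixes the exemption procedure for Paragraph 2; with Paragraph 2 gone it has nothing to operate on and falls away. Under the severability clause in Paragraph 7, the remaining provisions continue in force. Paragraph 1, Paragraph 4, Paragraph 6, Paragraph 7, and Paragraph 8 remain in effect. Paragraph 3 is among the inoperative provisions, so the answer is no.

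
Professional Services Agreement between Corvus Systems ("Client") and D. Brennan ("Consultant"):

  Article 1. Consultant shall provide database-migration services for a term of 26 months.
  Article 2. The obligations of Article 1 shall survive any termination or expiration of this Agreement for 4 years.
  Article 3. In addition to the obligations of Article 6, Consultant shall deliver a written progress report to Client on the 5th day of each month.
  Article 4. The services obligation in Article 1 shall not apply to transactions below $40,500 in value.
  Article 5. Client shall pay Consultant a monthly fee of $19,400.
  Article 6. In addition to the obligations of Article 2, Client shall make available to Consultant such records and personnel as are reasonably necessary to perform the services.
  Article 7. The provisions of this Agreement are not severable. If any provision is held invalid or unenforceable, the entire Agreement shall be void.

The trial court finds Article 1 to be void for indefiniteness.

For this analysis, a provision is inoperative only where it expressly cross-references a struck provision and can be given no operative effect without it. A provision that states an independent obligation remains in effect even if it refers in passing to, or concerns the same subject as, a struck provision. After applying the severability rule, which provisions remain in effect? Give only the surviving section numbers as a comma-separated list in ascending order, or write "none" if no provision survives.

none

Article 1 is struck. Article 2 operates only by reference to Article 1, so it falls with Article 1. Article 4 has no operative effect of its own apart from Article 1 and is therefore inoperative. Article 7 provides that the Agreement is not severable, so the invalidity of any one provision voids the entire Agreement. No provision of the Agreement survives.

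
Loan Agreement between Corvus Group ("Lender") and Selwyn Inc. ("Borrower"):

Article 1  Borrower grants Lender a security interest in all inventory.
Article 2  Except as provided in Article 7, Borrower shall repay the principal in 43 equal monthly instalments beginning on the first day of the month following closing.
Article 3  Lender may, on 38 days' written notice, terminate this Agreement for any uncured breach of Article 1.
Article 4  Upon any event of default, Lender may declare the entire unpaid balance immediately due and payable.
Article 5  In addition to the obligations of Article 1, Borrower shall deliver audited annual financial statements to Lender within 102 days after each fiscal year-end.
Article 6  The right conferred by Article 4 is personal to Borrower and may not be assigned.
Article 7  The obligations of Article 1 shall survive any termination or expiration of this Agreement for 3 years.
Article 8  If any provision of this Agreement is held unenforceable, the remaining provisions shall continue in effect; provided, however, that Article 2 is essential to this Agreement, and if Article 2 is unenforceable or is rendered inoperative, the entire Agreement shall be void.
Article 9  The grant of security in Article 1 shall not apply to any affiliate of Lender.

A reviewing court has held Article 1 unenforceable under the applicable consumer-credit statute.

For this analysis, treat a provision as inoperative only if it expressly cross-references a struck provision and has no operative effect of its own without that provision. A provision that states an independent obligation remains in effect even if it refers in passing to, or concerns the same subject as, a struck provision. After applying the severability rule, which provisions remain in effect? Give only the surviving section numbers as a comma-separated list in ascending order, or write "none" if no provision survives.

2, 4, 5, 6, 8

Article 1 is struck. The only function of Article 3 is the termination right for breach of Article 1, so it cannot stand once Article 1 is removed. Article 7 operates only by reference to Article 1, so it falls with Article 1. Article 9 does nothing except set the carve-out from the grant of security by reference to Article 1; with Article 1 gone it has no independent effect and is inoperative. Article 2 mentions Article 7 but its own obligation stands independently of Article 7, so Article 2 is not affected. Although Article 5 refers to Article 1, its operative terms do not depend on Article 1, so it remains in effect. Article 8 makes Article 2 an essential term, but Article 2 is unaffected, so the severability proviso in Article 8 preserves the remaining provisions. The provisions still in force are Article 2, Article 4, Article 5, Article 6, and Article 8.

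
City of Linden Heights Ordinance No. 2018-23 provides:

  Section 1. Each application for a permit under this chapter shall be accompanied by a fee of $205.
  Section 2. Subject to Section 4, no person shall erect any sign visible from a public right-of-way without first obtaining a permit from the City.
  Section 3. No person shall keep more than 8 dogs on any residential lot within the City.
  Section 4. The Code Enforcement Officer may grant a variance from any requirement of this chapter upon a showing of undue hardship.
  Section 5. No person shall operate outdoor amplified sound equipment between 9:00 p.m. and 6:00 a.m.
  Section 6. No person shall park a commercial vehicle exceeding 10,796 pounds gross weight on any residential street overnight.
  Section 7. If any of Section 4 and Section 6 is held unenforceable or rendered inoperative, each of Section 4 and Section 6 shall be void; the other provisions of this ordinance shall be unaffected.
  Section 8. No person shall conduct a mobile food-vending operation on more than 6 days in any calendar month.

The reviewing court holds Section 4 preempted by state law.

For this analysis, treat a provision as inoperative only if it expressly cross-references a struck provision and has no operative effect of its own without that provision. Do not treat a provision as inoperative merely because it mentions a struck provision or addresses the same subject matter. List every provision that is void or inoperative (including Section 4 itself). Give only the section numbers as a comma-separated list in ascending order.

4, 6

Section 4 is struck. Section 2 mentions Section 4 but its own obligation stands independently of Section 4, so Section 2 is not affected. Nothing else in the ordinance is defined by reference to Section 4. Section 7 declares Section 4 and Section 6 mutually dependent; since one of them has fallen, all of them are of no effect. That brings down Section 6 as well. The remainder continues in force under Section 7. That leaves Section 1, Section 2, Section 3, Section 5, Section 7, and Section 8 in effect.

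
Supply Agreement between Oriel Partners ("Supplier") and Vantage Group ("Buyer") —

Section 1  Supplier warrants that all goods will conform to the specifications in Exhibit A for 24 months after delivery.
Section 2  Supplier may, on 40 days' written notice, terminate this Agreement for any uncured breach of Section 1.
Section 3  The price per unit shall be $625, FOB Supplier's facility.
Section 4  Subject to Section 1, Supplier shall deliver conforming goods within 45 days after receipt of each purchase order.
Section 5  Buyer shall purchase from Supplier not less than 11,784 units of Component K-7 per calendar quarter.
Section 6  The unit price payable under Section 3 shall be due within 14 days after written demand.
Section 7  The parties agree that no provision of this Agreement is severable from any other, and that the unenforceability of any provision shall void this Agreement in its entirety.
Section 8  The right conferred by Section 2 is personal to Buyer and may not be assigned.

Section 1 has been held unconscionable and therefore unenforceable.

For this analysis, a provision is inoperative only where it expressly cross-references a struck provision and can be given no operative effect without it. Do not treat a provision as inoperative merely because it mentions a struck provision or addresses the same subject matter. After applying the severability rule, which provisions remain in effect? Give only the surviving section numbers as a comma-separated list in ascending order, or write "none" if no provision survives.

none

Section 1 is struck. Section 2 has no operative effect of its own apart from Section 1 and is therefore inoperative. Section 8 has no operative effect of its own apart from Section 2 and is therefore inoperative. Section 7 provides that the Agreement is not severable, so the invalidity of any one provision voids the entire Agreement. No provision of the Agreement survives.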